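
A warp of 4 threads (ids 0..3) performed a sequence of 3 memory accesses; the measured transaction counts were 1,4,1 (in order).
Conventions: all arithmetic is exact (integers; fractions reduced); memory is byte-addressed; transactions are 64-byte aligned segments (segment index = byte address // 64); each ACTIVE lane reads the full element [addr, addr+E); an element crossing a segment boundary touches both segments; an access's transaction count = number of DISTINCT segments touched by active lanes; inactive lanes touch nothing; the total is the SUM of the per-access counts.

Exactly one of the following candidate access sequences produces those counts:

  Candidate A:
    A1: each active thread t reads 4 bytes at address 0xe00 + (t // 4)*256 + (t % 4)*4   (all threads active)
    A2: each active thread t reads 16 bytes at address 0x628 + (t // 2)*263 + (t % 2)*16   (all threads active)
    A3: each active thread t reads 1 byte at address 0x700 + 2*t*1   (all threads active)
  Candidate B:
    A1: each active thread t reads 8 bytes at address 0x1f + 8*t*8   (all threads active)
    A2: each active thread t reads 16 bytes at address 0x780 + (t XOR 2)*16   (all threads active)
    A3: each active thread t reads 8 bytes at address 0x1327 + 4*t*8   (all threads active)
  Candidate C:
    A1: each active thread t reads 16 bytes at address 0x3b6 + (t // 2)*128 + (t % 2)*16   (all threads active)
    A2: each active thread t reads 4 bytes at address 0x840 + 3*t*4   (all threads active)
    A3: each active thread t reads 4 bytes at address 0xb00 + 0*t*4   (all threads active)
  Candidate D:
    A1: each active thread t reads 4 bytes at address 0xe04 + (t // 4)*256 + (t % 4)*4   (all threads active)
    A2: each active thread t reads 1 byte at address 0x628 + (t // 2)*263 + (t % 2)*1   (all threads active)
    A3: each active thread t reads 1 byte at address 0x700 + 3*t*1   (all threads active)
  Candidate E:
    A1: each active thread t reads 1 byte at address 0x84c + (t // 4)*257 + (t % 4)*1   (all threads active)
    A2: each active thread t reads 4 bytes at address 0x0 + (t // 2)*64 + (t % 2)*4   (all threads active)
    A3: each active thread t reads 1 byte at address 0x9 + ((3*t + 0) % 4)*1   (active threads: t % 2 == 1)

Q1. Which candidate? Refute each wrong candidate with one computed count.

B: A1 gives 4 transactions, not 1
C: A1 gives 4 transactions, not 1
D: A2 gives 2 transactions, not 4
E: A2 gives 2 transactions, not 4
A: all counts match (1,4,1)

Answer: A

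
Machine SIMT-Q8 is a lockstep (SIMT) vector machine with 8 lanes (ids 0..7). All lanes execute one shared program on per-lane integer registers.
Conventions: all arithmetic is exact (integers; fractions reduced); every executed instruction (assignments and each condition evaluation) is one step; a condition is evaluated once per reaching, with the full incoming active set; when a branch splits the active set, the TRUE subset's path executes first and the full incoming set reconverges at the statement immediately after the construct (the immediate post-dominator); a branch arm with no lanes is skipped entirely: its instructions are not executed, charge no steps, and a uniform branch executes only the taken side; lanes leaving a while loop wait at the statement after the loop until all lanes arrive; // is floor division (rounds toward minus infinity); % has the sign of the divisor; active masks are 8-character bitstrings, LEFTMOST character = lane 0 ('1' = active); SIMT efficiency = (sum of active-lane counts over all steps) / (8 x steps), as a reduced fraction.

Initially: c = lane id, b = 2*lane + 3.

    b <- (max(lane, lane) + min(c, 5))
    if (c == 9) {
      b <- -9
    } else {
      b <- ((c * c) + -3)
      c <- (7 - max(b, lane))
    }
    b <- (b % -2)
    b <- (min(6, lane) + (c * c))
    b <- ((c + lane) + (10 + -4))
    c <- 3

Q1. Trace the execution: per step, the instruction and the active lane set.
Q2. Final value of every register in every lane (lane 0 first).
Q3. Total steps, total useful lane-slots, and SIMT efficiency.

step 0: b <- (max(lane, lane) + min(c, 5)) 11111111
step 1: eval (c == 9)                11111111
step 2: b <- ((c * c) + -3)          11111111
step 3: c <- (7 - max(b, lane))      11111111
step 4: b <- (b % -2)                11111111
step 5: b <- (min(6, lane) + (c * c)) 11111111
step 6: b <- ((c + lane) + (10 + -4)) 11111111
step 7: c <- 3                       11111111

Answer: 8 steps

c: 3,3,3,3,3,3,3,3
b: 13,13,13,10,4,-4,-14,-26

steps = 8; useful = 64; efficiency = 64/64 = 1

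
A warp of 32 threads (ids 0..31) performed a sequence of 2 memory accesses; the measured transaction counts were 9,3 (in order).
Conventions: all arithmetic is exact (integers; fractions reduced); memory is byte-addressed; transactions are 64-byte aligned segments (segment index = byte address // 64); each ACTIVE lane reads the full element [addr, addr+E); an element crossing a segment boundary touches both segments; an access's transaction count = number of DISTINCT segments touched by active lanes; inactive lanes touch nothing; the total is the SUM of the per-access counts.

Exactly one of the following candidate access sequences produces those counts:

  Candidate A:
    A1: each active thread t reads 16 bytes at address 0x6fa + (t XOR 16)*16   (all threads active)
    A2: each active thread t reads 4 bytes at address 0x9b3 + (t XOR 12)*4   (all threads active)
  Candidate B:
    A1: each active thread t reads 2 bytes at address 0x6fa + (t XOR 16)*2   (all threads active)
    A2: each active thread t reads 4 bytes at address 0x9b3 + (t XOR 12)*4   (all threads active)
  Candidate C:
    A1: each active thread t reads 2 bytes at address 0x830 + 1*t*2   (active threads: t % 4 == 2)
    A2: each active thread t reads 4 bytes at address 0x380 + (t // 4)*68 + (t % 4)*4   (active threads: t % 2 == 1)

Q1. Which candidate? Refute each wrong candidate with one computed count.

B: A1 gives 2 transactions, not 9
C: A1 gives 2 transactions, not 9
A: all counts match (9,3)

Answer: A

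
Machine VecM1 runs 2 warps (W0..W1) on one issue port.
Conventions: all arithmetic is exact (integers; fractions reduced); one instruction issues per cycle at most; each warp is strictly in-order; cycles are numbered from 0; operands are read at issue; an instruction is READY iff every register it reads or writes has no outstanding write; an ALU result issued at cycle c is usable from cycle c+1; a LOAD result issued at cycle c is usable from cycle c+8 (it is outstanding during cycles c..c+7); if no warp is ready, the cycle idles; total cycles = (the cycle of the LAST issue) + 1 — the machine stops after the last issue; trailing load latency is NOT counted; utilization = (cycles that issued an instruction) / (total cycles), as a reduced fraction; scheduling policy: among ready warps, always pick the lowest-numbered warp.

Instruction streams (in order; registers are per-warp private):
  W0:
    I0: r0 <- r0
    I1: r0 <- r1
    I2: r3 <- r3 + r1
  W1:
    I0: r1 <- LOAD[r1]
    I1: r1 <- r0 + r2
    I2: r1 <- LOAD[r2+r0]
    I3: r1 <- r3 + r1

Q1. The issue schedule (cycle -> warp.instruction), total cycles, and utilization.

cycle 0: W0.I0
cycle 1: W0.I1
cycle 2: W0.I2
cycle 3: W1.I0
cycle 4: idle
cycle 5: idle
cycle 6: idle
cycle 7: idle
cycle 8: idle
cycle 9: idle
cycle 10: idle
cycle 11: W1.I1
cycle 12: W1.I2
cycle 13: idle
cycle 14: idle
cycle 15: idle
cycle 16: idle
cycle 17: idle
cycle 18: idle
cycle 19: idle
cycle 20: W1.I3

Answer: 21 cycles, utilization 1/3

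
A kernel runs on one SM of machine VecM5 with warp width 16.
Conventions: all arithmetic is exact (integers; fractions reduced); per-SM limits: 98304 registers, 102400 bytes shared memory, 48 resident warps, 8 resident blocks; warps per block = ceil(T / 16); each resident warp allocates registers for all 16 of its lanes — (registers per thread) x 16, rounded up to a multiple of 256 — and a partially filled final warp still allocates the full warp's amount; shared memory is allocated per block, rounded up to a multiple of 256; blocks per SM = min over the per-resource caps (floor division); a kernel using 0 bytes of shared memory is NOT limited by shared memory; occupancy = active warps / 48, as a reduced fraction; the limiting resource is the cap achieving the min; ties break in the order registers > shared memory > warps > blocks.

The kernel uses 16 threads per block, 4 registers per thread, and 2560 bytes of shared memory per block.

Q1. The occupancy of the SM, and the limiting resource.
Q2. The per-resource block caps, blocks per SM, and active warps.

Answer: occupancy 1/6, limited by blocks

registers: 384 blocks
shared memory: 40 blocks
warps: 48 blocks
blocks: 8 blocks

Answer: 8 blocks, 8 active warps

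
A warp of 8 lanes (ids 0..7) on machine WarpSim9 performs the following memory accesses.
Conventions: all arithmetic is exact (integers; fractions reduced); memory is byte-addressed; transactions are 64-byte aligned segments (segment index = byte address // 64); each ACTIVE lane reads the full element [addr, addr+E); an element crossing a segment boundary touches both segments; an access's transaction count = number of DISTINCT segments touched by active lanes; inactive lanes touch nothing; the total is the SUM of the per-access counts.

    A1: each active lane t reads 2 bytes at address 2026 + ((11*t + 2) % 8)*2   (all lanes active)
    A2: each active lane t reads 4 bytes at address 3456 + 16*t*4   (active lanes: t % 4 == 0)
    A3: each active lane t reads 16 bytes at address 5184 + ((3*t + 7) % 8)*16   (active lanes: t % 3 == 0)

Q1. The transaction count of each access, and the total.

A1: 1 transaction
A2: 2 transactions
A3: 2 transactions

Answer: 1,2,2; total 5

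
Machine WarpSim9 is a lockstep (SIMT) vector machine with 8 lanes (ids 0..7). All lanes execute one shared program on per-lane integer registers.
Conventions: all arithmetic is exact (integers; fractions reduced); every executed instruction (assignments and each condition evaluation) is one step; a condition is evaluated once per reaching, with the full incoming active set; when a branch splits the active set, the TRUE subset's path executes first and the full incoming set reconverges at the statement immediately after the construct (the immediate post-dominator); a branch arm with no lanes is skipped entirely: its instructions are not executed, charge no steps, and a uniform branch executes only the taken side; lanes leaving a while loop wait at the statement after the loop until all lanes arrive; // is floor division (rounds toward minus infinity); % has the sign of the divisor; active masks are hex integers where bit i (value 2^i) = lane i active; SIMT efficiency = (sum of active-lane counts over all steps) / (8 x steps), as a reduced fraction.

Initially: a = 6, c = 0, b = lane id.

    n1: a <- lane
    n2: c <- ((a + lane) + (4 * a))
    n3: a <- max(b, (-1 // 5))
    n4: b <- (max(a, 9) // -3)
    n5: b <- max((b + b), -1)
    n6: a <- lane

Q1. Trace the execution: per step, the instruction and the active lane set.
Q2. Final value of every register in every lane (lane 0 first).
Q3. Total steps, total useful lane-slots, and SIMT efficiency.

step 0: a <- lane                    0xff
step 1: c <- ((a + lane) + (4 * a))  0xff
step 2: a <- max(b, (-1 // 5))       0xff
step 3: b <- (max(a, 9) // -3)       0xff
step 4: b <- max((b + b), -1)        0xff
step 5: a <- lane                    0xff

Answer: 6 steps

a: 0,1,2,3,4,5,6,7
c: 0,6,12,18,24,30,36,42
b: -1,-1,-1,-1,-1,-1,-1,-1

steps = 6; useful = 48; efficiency = 48/48 = 1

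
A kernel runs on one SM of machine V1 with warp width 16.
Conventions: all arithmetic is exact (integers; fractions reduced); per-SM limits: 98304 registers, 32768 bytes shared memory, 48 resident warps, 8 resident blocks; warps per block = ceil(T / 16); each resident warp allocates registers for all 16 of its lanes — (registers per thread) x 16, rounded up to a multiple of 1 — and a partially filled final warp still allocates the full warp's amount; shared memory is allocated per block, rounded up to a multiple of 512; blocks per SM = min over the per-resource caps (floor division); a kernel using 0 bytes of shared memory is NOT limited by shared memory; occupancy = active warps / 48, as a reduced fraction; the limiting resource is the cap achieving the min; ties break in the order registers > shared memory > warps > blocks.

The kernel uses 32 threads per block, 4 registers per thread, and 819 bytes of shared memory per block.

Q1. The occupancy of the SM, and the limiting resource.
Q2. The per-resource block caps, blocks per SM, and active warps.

Answer: occupancy 1/3, limited by blocks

registers: 768 blocks
shared memory: 32 blocks
warps: 24 blocks
blocks: 8 blocks

Answer: 8 blocks, 16 active warps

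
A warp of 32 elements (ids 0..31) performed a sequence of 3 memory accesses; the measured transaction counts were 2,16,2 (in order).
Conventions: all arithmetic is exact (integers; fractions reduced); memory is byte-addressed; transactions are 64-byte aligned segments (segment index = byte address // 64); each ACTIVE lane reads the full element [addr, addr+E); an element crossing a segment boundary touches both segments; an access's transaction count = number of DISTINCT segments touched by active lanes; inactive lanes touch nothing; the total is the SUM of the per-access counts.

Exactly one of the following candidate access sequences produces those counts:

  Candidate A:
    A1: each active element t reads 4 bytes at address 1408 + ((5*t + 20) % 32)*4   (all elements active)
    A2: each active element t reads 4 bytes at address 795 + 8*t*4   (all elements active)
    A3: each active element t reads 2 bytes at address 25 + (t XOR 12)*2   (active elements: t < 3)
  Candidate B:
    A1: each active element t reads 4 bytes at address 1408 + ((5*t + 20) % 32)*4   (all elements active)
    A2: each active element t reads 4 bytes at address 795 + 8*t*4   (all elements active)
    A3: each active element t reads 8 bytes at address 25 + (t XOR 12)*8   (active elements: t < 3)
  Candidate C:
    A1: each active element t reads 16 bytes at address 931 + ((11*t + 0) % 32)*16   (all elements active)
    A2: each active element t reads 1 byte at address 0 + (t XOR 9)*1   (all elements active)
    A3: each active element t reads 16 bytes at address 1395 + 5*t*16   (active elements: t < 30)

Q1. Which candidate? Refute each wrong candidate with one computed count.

A: A3 gives 1 transaction, not 2
C: A1 gives 9 transactions, not 2
B: all counts match (2,16,2)

Answer: B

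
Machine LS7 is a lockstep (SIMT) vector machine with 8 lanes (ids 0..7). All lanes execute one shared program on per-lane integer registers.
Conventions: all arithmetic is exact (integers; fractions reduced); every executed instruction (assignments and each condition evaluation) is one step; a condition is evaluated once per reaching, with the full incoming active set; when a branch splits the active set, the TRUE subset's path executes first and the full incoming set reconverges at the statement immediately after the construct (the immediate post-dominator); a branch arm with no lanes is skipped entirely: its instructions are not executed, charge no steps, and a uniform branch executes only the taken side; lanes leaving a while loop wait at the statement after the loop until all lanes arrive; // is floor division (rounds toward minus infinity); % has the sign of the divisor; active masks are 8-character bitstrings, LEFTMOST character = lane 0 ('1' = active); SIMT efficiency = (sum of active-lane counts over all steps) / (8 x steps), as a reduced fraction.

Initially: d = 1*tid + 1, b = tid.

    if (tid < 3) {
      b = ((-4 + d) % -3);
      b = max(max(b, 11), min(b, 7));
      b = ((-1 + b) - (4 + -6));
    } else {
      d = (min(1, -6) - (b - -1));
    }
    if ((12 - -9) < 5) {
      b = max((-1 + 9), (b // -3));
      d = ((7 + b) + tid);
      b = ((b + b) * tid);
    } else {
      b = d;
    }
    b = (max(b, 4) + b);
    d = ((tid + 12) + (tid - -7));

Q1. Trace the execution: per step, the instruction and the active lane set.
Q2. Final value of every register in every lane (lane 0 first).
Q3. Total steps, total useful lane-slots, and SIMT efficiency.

step 0: eval (tid < 3)               11111111
step 1: b <- ((-4 + d) % -3)         11100000
step 2: b <- max(max(b, 11), min(b, 7)) 11100000
step 3: b <- ((-1 + b) - (4 + -6))   11100000
step 4: d <- (min(1, -6) - (b - -1)) 00011111
step 5: eval ((12 - -9) < 5)         11111111
step 6: b <- d                       11111111
step 7: b <- (max(b, 4) + b)         11111111
step 8: d <- ((tid + 12) + (tid - -7)) 11111111

Answer: 9 steps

d: 19,21,23,25,27,29,31,33
b: 5,6,7,-6,-7,-8,-9,-10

steps = 9; useful = 54; efficiency = 54/72 = 3/4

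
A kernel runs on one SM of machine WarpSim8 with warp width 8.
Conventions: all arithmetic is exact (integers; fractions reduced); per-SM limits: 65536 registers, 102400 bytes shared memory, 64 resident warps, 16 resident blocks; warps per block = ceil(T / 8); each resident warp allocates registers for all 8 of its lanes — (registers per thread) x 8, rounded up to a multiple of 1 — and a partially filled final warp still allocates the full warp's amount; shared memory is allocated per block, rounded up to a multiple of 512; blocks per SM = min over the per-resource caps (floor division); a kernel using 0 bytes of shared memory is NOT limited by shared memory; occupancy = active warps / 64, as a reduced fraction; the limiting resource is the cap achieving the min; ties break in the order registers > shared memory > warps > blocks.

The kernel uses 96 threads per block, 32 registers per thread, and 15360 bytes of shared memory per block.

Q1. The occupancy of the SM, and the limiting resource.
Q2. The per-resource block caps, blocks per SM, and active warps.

Answer: occupancy 15/16, limited by warps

registers: 21 blocks
shared memory: 6 blocks
warps: 5 blocks
blocks: 16 blocks

Answer: 5 blocks, 60 active warps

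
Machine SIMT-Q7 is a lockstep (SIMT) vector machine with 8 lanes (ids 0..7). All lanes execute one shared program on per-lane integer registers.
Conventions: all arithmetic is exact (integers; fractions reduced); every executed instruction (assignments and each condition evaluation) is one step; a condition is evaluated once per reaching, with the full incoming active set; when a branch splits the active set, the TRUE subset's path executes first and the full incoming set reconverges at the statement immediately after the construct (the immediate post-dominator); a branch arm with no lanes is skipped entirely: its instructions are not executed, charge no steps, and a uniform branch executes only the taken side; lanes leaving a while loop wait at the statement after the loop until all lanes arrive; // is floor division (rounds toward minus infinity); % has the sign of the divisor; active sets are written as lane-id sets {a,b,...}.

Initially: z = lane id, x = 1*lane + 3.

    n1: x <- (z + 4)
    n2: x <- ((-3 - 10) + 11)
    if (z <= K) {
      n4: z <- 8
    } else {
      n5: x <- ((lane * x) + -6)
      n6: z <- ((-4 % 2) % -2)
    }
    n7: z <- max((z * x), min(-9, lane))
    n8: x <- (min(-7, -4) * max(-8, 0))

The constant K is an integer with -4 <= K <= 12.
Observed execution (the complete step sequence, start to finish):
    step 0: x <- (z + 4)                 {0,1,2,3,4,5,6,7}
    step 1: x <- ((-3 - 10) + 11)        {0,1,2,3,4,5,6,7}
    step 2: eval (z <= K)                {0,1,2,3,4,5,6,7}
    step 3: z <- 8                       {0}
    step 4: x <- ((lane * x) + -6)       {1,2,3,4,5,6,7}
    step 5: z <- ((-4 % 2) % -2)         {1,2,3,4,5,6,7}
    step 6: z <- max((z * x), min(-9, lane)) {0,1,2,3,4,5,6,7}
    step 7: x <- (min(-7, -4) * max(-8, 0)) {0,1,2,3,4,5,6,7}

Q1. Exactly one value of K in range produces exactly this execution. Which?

Answer: K = 0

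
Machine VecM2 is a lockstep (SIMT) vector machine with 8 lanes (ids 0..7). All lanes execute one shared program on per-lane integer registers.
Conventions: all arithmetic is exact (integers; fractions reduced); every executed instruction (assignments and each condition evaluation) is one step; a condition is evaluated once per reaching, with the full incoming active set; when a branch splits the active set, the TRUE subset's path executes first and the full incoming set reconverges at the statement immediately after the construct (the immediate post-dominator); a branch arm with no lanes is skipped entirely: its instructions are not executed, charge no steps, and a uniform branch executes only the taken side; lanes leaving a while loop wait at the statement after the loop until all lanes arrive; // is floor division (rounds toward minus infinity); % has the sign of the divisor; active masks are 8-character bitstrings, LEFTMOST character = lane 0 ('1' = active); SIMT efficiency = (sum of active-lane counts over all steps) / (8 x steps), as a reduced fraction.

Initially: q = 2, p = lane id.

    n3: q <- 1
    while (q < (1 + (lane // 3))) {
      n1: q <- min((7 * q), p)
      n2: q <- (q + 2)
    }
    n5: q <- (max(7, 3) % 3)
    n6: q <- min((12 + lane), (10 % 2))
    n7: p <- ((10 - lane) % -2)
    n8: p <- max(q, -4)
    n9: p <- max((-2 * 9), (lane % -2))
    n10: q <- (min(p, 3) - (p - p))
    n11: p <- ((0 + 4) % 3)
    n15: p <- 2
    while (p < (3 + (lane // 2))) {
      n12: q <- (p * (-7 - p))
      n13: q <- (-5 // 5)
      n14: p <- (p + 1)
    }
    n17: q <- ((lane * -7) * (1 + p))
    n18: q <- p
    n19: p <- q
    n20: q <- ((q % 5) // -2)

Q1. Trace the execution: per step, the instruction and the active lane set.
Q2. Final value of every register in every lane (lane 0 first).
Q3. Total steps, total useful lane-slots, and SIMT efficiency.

step 0: q <- 1                       11111111
step 1: eval (q < (1 + (lane // 3))) 11111111
step 2: q <- min((7 * q), p)         00011111
step 3: q <- (q + 2)                 00011111
step 4: eval (q < (1 + (lane // 3))) 00011111
step 5: q <- (max(7, 3) % 3)         11111111
step 6: q <- min((12 + lane), (10 % 2)) 11111111
step 7: p <- ((10 - lane) % -2)      11111111
step 8: p <- max(q, -4)              11111111
step 9: p <- max((-2 * 9), (lane % -2)) 11111111
step 10: q <- (min(p, 3) - (p - p))   11111111
step 11: p <- ((0 + 4) % 3)           11111111
step 12: p <- 2                       11111111
step 13: eval (p < (3 + (lane // 2))) 11111111
step 14: q <- (p * (-7 - p))          11111111
step 15: q <- (-5 // 5)               11111111
step 16: p <- (p + 1)                 11111111
step 17: eval (p < (3 + (lane // 2))) 11111111
step 18: q <- (p * (-7 - p))          00111111
step 19: q <- (-5 // 5)               00111111
step 20: p <- (p + 1)                 00111111
step 21: eval (p < (3 + (lane // 2))) 00111111
step 22: q <- (p * (-7 - p))          00001111
step 23: q <- (-5 // 5)               00001111
step 24: p <- (p + 1)                 00001111
step 25: eval (p < (3 + (lane // 2))) 00001111
step 26: q <- (p * (-7 - p))          00000011
step 27: q <- (-5 // 5)               00000011
step 28: p <- (p + 1)                 00000011
step 29: eval (p < (3 + (lane // 2))) 00000011
step 30: q <- ((lane * -7) * (1 + p)) 11111111
step 31: q <- p                       11111111
step 32: p <- q                       11111111
step 33: q <- ((q % 5) // -2)         11111111

Answer: 34 steps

q: -2,-2,-2,-2,0,0,-1,-1
p: 3,3,4,4,5,5,6,6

steps = 34; useful = 215; efficiency = 215/272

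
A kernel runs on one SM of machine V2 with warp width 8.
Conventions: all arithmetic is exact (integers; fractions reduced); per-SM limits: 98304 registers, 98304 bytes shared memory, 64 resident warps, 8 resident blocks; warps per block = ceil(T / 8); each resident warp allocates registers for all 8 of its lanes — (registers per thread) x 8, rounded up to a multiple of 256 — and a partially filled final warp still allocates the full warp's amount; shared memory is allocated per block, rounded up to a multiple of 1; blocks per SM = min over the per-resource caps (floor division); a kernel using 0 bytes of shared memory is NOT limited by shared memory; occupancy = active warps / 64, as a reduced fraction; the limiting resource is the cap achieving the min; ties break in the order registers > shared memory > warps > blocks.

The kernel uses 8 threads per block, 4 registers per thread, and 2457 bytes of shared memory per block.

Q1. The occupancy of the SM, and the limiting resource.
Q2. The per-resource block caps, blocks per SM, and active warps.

Answer: occupancy 1/8, limited by blocks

registers: 384 blocks
shared memory: 40 blocks
warps: 64 blocks
blocks: 8 blocks

Answer: 8 blocks, 8 active warps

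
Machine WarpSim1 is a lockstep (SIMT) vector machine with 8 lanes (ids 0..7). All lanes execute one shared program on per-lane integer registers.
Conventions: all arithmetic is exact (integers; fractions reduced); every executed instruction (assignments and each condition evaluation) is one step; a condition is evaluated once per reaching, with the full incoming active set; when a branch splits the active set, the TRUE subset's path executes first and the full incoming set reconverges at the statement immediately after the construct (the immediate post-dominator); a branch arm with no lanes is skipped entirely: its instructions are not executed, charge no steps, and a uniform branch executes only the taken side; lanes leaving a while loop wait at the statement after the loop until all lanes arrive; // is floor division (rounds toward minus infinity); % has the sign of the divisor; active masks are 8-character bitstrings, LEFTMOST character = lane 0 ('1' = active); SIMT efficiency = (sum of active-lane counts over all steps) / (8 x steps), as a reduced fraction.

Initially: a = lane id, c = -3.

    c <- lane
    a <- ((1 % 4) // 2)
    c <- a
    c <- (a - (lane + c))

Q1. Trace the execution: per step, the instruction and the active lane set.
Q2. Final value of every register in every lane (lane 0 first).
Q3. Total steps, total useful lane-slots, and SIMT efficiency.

step 0: c <- lane                    11111111
step 1: a <- ((1 % 4) // 2)          11111111
step 2: c <- a                       11111111
step 3: c <- (a - (lane + c))        11111111

Answer: 4 steps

a: 0,0,0,0,0,0,0,0
c: 0,-1,-2,-3,-4,-5,-6,-7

steps = 4; useful = 32; efficiency = 32/32 = 1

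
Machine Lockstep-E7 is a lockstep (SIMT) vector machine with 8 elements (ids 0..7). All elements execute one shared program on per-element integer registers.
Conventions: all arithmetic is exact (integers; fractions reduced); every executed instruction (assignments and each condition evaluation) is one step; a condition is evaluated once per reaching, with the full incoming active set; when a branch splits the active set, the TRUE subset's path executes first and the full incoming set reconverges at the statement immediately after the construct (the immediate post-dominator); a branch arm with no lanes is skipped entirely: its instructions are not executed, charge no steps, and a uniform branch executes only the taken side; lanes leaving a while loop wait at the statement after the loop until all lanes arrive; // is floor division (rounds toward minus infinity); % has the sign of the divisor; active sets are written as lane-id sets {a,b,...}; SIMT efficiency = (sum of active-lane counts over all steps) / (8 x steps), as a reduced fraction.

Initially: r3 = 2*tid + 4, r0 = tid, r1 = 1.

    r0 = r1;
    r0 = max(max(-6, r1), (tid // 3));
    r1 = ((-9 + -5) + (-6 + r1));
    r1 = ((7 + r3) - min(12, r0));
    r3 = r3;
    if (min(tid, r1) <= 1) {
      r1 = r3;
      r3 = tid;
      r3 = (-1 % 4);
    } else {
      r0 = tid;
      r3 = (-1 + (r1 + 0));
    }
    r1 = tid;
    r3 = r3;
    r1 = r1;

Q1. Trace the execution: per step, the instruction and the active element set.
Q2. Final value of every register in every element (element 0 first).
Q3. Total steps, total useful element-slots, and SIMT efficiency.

step 0: r0 <- r1                     {0,1,2,3,4,5,6,7}
step 1: r0 <- max(max(-6, r1), (tid // 3)) {0,1,2,3,4,5,6,7}
step 2: r1 <- ((-9 + -5) + (-6 + r1)) {0,1,2,3,4,5,6,7}
step 3: r1 <- ((7 + r3) - min(12, r0)) {0,1,2,3,4,5,6,7}
step 4: r3 <- r3                     {0,1,2,3,4,5,6,7}
step 5: eval (min(tid, r1) <= 1)     {0,1,2,3,4,5,6,7}
step 6: r1 <- r3                     {0,1}
step 7: r3 <- tid                    {0,1}
step 8: r3 <- (-1 % 4)               {0,1}
step 9: r0 <- tid                    {2,3,4,5,6,7}
step 10: r3 <- (-1 + (r1 + 0))        {2,3,4,5,6,7}
step 11: r1 <- tid                    {0,1,2,3,4,5,6,7}
step 12: r3 <- r3                     {0,1,2,3,4,5,6,7}
step 13: r1 <- r1                     {0,1,2,3,4,5,6,7}

Answer: 14 steps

r3: 3,3,13,15,17,19,20,22
r0: 1,1,2,3,4,5,6,7
r1: 0,1,2,3,4,5,6,7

steps = 14; useful = 90; efficiency = 90/112 = 45/56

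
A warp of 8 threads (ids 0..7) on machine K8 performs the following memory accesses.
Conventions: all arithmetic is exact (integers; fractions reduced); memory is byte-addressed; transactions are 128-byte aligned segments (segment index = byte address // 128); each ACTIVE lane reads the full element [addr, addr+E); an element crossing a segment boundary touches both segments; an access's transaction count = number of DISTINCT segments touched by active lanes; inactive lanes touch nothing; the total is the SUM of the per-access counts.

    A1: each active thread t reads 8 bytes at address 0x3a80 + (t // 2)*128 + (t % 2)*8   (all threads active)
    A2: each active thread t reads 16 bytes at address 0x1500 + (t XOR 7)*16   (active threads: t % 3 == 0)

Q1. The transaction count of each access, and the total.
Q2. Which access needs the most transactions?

A1: 4 transactions
A2: 1 transaction

Answer: 4,1; total 5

Answer: A1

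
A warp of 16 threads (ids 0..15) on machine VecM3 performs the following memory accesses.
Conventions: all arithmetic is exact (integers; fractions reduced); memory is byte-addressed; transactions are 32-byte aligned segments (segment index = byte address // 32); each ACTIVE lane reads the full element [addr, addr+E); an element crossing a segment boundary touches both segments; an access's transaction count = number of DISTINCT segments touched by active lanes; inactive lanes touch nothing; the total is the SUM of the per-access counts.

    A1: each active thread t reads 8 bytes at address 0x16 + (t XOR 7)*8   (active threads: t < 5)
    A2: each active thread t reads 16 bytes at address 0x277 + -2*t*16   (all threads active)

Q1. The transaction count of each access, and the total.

A1: 2 transactions
A2: 17 transactions

Answer: 2,17; total 19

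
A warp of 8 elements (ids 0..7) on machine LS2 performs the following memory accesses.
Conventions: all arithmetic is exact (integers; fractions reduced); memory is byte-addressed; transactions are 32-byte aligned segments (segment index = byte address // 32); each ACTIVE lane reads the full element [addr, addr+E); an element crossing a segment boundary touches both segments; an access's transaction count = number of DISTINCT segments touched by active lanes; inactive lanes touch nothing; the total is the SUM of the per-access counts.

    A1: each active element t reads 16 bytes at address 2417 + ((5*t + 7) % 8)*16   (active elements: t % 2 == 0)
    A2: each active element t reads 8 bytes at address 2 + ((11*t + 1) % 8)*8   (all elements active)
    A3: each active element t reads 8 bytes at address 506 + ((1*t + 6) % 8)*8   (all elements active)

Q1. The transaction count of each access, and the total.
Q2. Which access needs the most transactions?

A1: 4 transactions
A2: 3 transactions
A3: 3 transactions

Answer: 4,3,3; total 10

Answer: A1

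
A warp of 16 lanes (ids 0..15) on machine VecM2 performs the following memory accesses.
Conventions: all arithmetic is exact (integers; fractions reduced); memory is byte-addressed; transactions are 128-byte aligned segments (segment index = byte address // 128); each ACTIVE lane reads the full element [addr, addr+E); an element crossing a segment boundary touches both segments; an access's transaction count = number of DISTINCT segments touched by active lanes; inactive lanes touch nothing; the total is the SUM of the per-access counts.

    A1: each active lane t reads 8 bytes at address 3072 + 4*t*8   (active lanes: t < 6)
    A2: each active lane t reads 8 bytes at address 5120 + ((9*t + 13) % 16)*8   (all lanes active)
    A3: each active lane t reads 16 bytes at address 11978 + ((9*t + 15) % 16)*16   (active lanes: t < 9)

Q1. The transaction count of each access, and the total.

A1: 2 transactions
A2: 1 transaction
A3: 3 transactions

Answer: 2,1,3; total 6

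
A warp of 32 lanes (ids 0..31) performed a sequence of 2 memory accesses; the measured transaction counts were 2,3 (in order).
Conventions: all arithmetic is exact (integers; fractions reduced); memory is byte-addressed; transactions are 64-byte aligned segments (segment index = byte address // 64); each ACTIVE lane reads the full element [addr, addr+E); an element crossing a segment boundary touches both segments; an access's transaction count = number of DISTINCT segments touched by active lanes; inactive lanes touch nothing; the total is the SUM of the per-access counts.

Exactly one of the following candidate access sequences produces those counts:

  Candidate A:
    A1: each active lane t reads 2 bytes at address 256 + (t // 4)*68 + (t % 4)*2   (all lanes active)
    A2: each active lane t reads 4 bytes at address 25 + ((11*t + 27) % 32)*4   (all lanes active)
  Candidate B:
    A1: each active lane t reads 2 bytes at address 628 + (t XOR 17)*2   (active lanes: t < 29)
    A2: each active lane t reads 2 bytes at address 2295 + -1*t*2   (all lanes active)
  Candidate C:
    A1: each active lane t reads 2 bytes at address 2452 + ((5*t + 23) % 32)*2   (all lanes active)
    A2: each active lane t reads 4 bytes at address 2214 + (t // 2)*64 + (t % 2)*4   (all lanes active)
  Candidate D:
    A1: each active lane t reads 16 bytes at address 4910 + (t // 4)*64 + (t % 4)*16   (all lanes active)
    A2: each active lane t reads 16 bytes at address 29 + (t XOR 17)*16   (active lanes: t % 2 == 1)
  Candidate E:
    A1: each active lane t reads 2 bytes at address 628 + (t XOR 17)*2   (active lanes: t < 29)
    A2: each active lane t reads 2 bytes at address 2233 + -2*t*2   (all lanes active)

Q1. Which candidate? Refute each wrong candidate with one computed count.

A: A1 gives 8 transactions, not 2
B: A2 gives 2 transactions, not 3
C: A2 gives 16 transactions, not 3
D: A1 gives 9 transactions, not 2
E: all counts match (2,3)

Answer: E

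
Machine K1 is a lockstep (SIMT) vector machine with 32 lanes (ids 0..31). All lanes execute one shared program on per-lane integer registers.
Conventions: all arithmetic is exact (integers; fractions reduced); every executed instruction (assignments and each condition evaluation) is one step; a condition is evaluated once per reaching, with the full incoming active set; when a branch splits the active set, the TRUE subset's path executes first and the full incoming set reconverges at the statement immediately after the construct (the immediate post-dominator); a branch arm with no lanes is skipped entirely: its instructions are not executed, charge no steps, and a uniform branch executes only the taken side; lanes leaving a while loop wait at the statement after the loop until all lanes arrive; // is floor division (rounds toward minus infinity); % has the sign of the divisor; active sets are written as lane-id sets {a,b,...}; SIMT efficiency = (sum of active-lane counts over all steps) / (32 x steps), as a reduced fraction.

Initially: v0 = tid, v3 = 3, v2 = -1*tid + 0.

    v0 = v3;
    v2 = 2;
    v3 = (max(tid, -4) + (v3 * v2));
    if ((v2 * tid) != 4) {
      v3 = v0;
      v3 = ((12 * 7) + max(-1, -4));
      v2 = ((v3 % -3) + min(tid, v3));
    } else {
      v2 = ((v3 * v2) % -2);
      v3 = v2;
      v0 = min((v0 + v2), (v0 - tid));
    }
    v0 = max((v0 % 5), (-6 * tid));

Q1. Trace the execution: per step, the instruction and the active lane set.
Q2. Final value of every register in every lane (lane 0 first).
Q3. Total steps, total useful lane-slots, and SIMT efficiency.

step 0: v0 <- v3                     {0,1,2,3,4,5,6,7,8,9,10,11,12,13,14,15,16,17,18,19,20,21,22,23,24,25,26,27,28,29,30,31}
step 1: v2 <- 2                      {0,1,2,3,4,5,6,7,8,9,10,11,12,13,14,15,16,17,18,19,20,21,22,23,24,25,26,27,28,29,30,31}
step 2: v3 <- (max(tid, -4) + (v3 * v2)) {0,1,2,3,4,5,6,7,8,9,10,11,12,13,14,15,16,17,18,19,20,21,22,23,24,25,26,27,28,29,30,31}
step 3: eval ((v2 * tid) != 4)       {0,1,2,3,4,5,6,7,8,9,10,11,12,13,14,15,16,17,18,19,20,21,22,23,24,25,26,27,28,29,30,31}
step 4: v3 <- v0                     {0,1,3,4,5,6,7,8,9,10,11,12,13,14,15,16,17,18,19,20,21,22,23,24,25,26,27,28,29,30,31}
step 5: v3 <- ((12 * 7) + max(-1, -4)) {0,1,3,4,5,6,7,8,9,10,11,12,13,14,15,16,17,18,19,20,21,22,23,24,25,26,27,28,29,30,31}
step 6: v2 <- ((v3 % -3) + min(tid, v3)) {0,1,3,4,5,6,7,8,9,10,11,12,13,14,15,16,17,18,19,20,21,22,23,24,25,26,27,28,29,30,31}
step 7: v2 <- ((v3 * v2) % -2)       {2}
step 8: v3 <- v2                     {2}
step 9: v0 <- min((v0 + v2), (v0 - tid)) {2}
step 10: v0 <- max((v0 % 5), (-6 * tid)) {0,1,2,3,4,5,6,7,8,9,10,11,12,13,14,15,16,17,18,19,20,21,22,23,24,25,26,27,28,29,30,31}

Answer: 11 steps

v0: 3,3,1,3,3,3,3,3,3,3,3,3,3,3,3,3,3,3,3,3,3,3,3,3,3,3,3,3,3,3,3,3
v3: 83,83,0,83,83,83,83,83,83,83,83,83,83,83,83,83,83,83,83,83,83,83,83,83,83,83,83,83,83,83,83,83
v2: -1,0,0,2,3,4,5,6,7,8,9,10,11,12,13,14,15,16,17,18,19,20,21,22,23,24,25,26,27,28,29,30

steps = 11; useful = 256; efficiency = 256/352 = 8/11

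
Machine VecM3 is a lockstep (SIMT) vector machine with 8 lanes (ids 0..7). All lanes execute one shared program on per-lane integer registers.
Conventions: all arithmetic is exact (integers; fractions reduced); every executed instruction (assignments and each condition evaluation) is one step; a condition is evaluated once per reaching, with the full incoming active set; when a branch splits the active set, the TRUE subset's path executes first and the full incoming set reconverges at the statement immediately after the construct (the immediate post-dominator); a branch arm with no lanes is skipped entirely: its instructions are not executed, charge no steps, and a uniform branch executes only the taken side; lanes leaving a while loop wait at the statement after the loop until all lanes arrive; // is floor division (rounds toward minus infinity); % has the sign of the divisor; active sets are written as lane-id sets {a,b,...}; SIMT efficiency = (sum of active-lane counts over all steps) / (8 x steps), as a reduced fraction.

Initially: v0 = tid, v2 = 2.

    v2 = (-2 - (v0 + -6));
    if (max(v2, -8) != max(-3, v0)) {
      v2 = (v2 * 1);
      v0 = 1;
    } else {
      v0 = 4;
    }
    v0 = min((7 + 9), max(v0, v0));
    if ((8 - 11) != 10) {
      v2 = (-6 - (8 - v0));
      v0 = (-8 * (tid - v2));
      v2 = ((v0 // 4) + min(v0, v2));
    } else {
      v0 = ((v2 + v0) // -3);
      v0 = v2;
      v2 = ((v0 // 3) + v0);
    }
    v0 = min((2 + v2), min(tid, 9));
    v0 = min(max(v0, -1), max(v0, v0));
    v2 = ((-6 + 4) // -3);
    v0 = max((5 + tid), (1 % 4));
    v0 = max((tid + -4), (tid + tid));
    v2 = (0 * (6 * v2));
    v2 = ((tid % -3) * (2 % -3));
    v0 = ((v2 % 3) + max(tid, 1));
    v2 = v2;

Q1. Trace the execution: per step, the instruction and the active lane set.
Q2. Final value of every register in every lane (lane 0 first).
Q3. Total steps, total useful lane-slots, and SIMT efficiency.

step 0: v2 <- (-2 - (v0 + -6))       {0,1,2,3,4,5,6,7}
step 1: eval (max(v2, -8) != max(-3, v0)) {0,1,2,3,4,5,6,7}
step 2: v2 <- (v2 * 1)               {0,1,3,4,5,6,7}
step 3: v0 <- 1                      {0,1,3,4,5,6,7}
step 4: v0 <- 4                      {2}
step 5: v0 <- min((7 + 9), max(v0, v0)) {0,1,2,3,4,5,6,7}
step 6: eval ((8 - 11) != 10)        {0,1,2,3,4,5,6,7}
step 7: v2 <- (-6 - (8 - v0))        {0,1,2,3,4,5,6,7}
step 8: v0 <- (-8 * (tid - v2))      {0,1,2,3,4,5,6,7}
step 9: v2 <- ((v0 // 4) + min(v0, v2)) {0,1,2,3,4,5,6,7}
step 10: v0 <- min((2 + v2), min(tid, 9)) {0,1,2,3,4,5,6,7}
step 11: v0 <- min(max(v0, -1), max(v0, v0)) {0,1,2,3,4,5,6,7}
step 12: v2 <- ((-6 + 4) // -3)       {0,1,2,3,4,5,6,7}
step 13: v0 <- max((5 + tid), (1 % 4)) {0,1,2,3,4,5,6,7}
step 14: v0 <- max((tid + -4), (tid + tid)) {0,1,2,3,4,5,6,7}
step 15: v2 <- (0 * (6 * v2))         {0,1,2,3,4,5,6,7}
step 16: v2 <- ((tid % -3) * (2 % -3)) {0,1,2,3,4,5,6,7}
step 17: v0 <- ((v2 % 3) + max(tid, 1)) {0,1,2,3,4,5,6,7}
step 18: v2 <- v2                     {0,1,2,3,4,5,6,7}

Answer: 19 steps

v0: 1,3,3,3,6,6,6,9
v2: 0,2,1,0,2,1,0,2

steps = 19; useful = 143; efficiency = 143/152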